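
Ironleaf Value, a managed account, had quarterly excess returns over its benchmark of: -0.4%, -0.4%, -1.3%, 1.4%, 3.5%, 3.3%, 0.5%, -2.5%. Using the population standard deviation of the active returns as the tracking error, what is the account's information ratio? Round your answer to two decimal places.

0.26

Mean return μ = 4.10 / 8 = 0.5125%
Σ(r − μ)² = (-0.4 − 0.5125)² + (-0.4 − 0.5125)² + (-1.3 − 0.5125)² + … = 31.5088
population σ = √(31.5088 / 8) = √3.9386 = 1.9846%
IR = μ / tracking error = 0.5125 / 1.9846 = 0.2582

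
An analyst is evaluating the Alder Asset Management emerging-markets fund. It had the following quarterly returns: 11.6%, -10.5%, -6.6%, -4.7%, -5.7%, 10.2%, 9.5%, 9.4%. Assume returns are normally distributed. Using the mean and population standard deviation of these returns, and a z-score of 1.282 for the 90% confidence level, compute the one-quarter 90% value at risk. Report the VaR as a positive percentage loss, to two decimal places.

9.49

Mean return r̄ = 13.20 / 8 = 1.6500%
Σ(r − r̄)² = (11.6 − 1.6500)² + (-10.5 − 1.6500)² + … = 603.8200
σ = √[603.8200 / 8] = 8.6878%
VaR = −(r̄ − z·σ) = −(1.6500 − 1.282 × 8.6878) = −(-9.4878) = 9.4878%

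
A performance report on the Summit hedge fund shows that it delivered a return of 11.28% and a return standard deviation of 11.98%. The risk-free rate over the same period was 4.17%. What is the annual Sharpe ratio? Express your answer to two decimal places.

Sharpe = (Rp − Rf) / σp = (11.28% − 4.17%) / 11.98% = 7.11% / 11.98% = 0.5935

0.59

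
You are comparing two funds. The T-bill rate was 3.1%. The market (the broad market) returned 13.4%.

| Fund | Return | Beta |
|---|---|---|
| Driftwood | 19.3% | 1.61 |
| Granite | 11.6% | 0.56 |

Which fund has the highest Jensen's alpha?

Granite

Driftwood: α = 19.3% − [3.1% + 1.61 × (13.4% − 3.1%)] = -0.383
Granite: α = 11.6% − [3.1% + 0.56 × (13.4% − 3.1%)] = 2.732
Highest: Granite (2.732).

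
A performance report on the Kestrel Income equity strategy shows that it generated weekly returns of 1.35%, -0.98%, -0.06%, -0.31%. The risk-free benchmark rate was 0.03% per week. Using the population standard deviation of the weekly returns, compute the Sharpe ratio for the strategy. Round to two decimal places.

Mean return μ = 0.000 / 4 = 0.0000%
Σ(r − μ)² = (1.35 − 0.0000)² + (-0.98 − 0.0000)² + … = 2.8826
population σ = √(2.8826 / 4) = √0.7207 = 0.8489%
Sharpe = (μ − rf) / σ = (0.0000 − 0.03) / 0.8489 = -0.0300 / 0.8489 = -0.0353

-0.04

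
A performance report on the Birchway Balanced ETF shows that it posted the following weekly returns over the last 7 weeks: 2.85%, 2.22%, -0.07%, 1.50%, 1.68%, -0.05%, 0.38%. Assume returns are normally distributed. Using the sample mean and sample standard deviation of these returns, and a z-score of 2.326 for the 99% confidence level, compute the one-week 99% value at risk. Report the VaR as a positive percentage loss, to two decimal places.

1.46

μ = (2.85 + 2.22 − 0.07 + 1.5 + 1.68 − 0.05 + 0.38) / 7 = 1.2157%
Σ(r − μ)² = (2.85 − 1.2157)² + (2.22 − 1.2157)² + (-0.07 − 1.2157)² + … = 7.9294
σ = √[7.9294 / 6] = 1.1496%
VaR = −(μ − z·σ) = −(1.2157 − 2.326 × 1.1496) = −(-1.4583) = 1.4583%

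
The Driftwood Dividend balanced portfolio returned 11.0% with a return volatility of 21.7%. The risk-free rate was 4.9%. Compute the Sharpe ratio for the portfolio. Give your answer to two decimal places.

0.28

Sharpe = (Rp − Rf) / σp = (11.0% − 4.9%) / 21.7% = 6.10% / 21.7% = 0.2811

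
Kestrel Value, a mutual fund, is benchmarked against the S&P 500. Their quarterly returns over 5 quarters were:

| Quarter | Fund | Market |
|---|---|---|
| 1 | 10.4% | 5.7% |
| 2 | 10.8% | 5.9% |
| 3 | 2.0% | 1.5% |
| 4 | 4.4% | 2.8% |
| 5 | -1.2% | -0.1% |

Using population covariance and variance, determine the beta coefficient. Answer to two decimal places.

r̄p = 5.2800%,  r̄m = 3.1600%
Cov = Σ(rp − r̄p)(rm − r̄m) / 5 = 11.0032
Var(rm) = Σ(rm − r̄m)² / 5 = 5.4944
β = Cov / Var = 11.0032 / 5.4944 = 2.0026

2.00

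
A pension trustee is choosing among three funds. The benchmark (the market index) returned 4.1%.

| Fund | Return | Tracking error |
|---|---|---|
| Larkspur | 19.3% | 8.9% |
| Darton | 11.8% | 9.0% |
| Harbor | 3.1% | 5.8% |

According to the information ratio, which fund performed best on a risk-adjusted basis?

Larkspur

Larkspur: IR = (19.3% − 4.1%) / 8.9% = 1.708
Darton: IR = (11.8% − 4.1%) / 9.0% = 0.856
Harbor: IR = (3.1% − 4.1%) / 5.8% = -0.172
Highest: Larkspur (1.708).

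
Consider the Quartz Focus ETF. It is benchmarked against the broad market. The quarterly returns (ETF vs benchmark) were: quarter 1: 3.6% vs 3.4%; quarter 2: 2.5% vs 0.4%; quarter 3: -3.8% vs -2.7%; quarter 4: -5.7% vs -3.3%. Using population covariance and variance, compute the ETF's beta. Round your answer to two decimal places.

1.41

r̄p = -0.8500%,  r̄m = -0.5500%
Cov = Σ(rp − r̄p)(rm − r̄m) / 4 = 10.1100
Var(rm) = Σ(rm − r̄m)² / 4 = 7.1725
β = Cov / Var = 10.1100 / 7.1725 = 1.4096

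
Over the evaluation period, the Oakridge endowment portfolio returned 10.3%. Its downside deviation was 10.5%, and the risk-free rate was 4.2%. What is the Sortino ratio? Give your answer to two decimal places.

Sortino = (Rp − Rf) / σd = (10.3% − 4.2%) / 10.5% = 6.10% / 10.5% = 0.5810

0.58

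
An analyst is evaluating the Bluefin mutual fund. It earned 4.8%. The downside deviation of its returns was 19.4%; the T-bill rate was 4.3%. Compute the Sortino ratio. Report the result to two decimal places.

0.03

Sortino = (Rp − Rf) / σd = (4.8% − 4.3%) / 19.4% = 0.50% / 19.4% = 0.0258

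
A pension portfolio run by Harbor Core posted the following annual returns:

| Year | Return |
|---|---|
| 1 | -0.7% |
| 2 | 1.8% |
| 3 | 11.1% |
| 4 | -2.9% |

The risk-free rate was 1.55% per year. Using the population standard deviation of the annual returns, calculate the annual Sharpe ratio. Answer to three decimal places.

0.145

Mean return μ = 9.30 / 4 = 2.3250%
Population std dev = √[113.7275 / 4] = 5.3322%
Sharpe = (μ − rf) / σ = (2.3250 − 1.55) / 5.3322 = 0.7750 / 5.3322 = 0.1453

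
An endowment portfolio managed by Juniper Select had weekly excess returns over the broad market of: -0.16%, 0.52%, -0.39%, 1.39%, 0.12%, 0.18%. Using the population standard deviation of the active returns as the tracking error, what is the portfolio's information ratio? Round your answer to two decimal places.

0.48

r̄ = (-0.16 + 0.52 − 0.39 + 1.39 + 0.12 + 0.18) / 6 = 0.2767%
Σ(r − r̄)² = (-0.16 − 0.2767)² + (0.52 − 0.2767)² + (-0.39 − 0.2767)² + … = 1.9677
population σ = √(1.9677 / 6) = √0.3280 = 0.5727%
IR = r̄ / tracking error = 0.2767 / 0.5727 = 0.4831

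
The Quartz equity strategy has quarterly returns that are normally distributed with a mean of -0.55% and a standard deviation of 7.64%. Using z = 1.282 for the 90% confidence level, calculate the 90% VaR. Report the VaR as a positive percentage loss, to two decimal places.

VaR (as % loss) = −(μ − z·σ) = −(-0.55% − 1.282 × 7.64%) = −(-10.34448%) = 10.34448%

10.34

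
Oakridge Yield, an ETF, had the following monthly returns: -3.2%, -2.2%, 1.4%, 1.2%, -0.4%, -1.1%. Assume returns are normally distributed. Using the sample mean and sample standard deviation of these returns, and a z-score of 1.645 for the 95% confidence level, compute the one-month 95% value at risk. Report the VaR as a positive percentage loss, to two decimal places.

Mean return μ = -4.30 / 6 = -0.7167%
Sample σ = √[Σ(r − μ)² / 5] = √[16.7683 / 5] = √3.3537 = 1.8313%
VaR = −(μ − z·σ) = −(-0.7167 − 1.645 × 1.8313) = −(-3.7292) = 3.7292%

3.73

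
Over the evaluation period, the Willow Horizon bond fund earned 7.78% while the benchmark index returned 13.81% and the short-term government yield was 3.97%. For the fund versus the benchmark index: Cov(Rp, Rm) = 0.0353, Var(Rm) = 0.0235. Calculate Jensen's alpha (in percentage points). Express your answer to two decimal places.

β = Cov / Var = 0.0353 / 0.0235 = 1.5021
E[R] = Rf + β(Rm − Rf) = 3.97% + 1.5021 × (13.81% − 3.97%) = 18.7507%
α = Rp − E[R] = 7.78% − 18.7507% = -10.9707

-10.97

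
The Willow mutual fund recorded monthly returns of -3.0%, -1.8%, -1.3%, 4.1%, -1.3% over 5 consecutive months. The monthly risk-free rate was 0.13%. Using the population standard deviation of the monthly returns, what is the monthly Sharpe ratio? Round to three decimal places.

-0.321

μ = (-3 − 1.8 − 1.3 + 4.1 − 1.3) / 5 = -0.6600%
Σ(r − μ)² = 30.2520; population σ = √(30.2520/5) = 2.4598%
Sharpe = (μ − rf) / σ = (-0.6600 − 0.13) / 2.4598 = -0.7900 / 2.4598 = -0.3212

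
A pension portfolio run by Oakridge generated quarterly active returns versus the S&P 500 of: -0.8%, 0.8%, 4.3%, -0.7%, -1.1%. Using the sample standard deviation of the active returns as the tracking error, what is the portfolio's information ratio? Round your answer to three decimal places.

r̄ = (-0.8 + 0.8 + 4.3 − 0.7 − 1.1) / 5 = 0.5000%
Σ(r − r̄)² = (-0.8 − 0.5000)² + (0.8 − 0.5000)² + (4.3 − 0.5000)² + … = 20.2200
sample σ = √(20.2200 / 4) = √5.0550 = 2.2483%
IR = r̄ / tracking error = 0.5000 / 2.2483 = 0.2224

0.222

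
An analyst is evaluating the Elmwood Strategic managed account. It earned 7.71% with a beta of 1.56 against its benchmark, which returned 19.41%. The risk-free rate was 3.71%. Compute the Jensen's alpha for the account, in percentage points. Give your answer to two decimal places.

CAPM expected return = Rf + β(Rm − Rf) = 3.71% + 1.56 × (19.41% − 3.71%) = 3.71 + 1.56 × 15.70 = 28.2020%
Jensen's α = Rp − E[R] = 7.71% − 28.2020% = -20.4920

-20.49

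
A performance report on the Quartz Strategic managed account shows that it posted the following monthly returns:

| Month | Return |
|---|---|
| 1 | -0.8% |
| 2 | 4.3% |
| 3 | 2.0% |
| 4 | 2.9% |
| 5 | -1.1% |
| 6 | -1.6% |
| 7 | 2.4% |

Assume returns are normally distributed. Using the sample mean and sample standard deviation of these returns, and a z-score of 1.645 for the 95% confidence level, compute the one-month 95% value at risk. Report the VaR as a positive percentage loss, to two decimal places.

Mean return r̄ = 8.10 / 7 = 1.1571%
Sample std dev = √[31.6971 / 6] = 2.2984%
VaR = −(r̄ − z·σ) = −(1.1571 − 1.645 × 2.2984) = −(-2.6238) = 2.6238%

2.62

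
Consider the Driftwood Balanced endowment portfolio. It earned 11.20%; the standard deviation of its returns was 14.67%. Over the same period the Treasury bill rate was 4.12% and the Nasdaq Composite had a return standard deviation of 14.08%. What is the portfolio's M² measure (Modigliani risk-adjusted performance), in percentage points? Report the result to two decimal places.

Sharpe = (Rp − Rf) / σp = (11.20% − 4.12%) / 14.67% = 0.4826
M² = Rf + Sharpe × σm = 4.12% + 0.4826 × 14.08% = 10.9150%

10.92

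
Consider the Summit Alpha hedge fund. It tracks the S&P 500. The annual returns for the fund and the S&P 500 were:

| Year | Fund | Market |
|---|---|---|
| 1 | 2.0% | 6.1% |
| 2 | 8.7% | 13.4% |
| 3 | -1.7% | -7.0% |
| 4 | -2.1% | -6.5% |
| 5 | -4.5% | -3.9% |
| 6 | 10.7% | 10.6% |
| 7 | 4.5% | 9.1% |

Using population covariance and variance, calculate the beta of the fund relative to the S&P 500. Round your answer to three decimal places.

0.603

r̄p = 2.5143%,  r̄m = 3.1143%
Cov = Σ(rp − r̄p)(rm − r̄m) / 7 = 38.7769
Var(rm) = Σ(rm − r̄m)² / 7 = 64.3584
β = Cov / Var = 38.7769 / 64.3584 = 0.6025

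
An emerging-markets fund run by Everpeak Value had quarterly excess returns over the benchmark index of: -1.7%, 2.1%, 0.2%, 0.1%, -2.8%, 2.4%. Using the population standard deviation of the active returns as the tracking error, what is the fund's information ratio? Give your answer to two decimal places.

μ = (-1.7 + 2.1 + 0.2 + 0.1 − 2.8 + 2.4) / 6 = 0.0500%
Σ(r − μ)² = 20.9350; population σ = √(20.9350/6) = 1.8679%
IR = μ / tracking error = 0.0500 / 1.8679 = 0.0268

0.03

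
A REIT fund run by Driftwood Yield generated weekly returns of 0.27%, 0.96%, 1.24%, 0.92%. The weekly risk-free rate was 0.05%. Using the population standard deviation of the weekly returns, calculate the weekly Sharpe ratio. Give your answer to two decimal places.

Mean return r̄ = 3.390 / 4 = 0.8475%
Population σ = √[Σ(r − r̄)² / 4] = √[0.5055 / 4] = √0.1264 = 0.3555%
Sharpe = (r̄ − rf) / σ = (0.8475 − 0.05) / 0.3555 = 0.7975 / 0.3555 = 2.2433

2.24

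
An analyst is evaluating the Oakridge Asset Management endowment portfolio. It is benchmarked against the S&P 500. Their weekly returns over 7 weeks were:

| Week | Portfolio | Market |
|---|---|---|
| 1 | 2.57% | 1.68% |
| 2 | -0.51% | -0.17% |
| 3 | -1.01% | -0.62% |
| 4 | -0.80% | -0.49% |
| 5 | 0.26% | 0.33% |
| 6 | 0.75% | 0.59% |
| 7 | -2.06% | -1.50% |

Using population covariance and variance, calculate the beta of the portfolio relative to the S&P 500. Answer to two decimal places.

1.46

r̄p = -0.1143%,  r̄m = -0.0257%
Cov = Σ(rp − r̄p)(rm − r̄m) / 7 = 1.2886
Var(rm) = Σ(rm − r̄m)² / 7 = 0.8826
β = Cov / Var = 1.2886 / 0.8826 = 1.4600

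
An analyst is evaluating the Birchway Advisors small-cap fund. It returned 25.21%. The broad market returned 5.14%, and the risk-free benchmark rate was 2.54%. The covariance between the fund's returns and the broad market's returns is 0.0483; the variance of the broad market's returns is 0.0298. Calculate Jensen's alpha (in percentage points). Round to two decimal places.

18.46

β = Cov / Var = 0.0483 / 0.0298 = 1.6208
E[R] = Rf + β(Rm − Rf) = 2.54% + 1.6208 × (5.14% − 2.54%) = 6.7541%
α = Rp − E[R] = 25.21% − 6.7541% = 18.4559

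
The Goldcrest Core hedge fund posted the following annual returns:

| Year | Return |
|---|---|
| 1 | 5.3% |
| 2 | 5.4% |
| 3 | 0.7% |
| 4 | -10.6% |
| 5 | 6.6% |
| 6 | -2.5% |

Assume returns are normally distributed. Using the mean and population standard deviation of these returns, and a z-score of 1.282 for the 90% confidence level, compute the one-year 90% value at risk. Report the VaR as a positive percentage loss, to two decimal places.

μ = (5.3 + 5.4 + 0.7 − 10.6 + 6.6 − 2.5) / 6 = 0.8167%
Σ(r − μ)² = (5.3 − 0.8167)² + (5.4 − 0.8167)² + … = 215.9083
population σ = √(215.9083 / 6) = √35.9847 = 5.9987%
VaR = −(μ − z·σ) = −(0.8167 − 1.282 × 5.9987) = −(-6.8736) = 6.8736%

6.87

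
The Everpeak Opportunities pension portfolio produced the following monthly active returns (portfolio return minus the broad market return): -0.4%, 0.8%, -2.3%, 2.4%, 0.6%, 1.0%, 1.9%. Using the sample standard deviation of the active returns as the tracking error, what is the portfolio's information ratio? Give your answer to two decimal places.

0.37

r̄ = (-0.4 + 0.8 − 2.3 + 2.4 + 0.6 + 1 + 1.9) / 7 = 4.00 / 7 = 0.5714%
Σ(r − r̄)² = (-0.4 − 0.5714)² + (0.8 − 0.5714)² + … = 14.5343
sample σ = √(14.5343 / 6) = √2.4224 = 1.5564%
IR = r̄ / tracking error = 0.5714 / 1.5564 = 0.3671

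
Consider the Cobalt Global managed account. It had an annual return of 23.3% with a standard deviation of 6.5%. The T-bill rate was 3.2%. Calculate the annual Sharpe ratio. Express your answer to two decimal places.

3.09

Sharpe = (Rp − Rf) / σp = (23.3% − 3.2%) / 6.5% = 20.10% / 6.5% = 3.0923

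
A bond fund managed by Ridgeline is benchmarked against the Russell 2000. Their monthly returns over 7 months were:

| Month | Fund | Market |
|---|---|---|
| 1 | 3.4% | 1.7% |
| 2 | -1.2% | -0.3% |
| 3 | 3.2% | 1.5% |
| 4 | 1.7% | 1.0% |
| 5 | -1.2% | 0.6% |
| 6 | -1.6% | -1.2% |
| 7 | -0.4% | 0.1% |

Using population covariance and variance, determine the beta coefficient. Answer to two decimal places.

1.86

r̄p = 0.5571%,  r̄m = 0.4857%
Cov = Σ(rp − r̄p)(rm − r̄m) / 7 = 1.7008
Var(rm) = Σ(rm − r̄m)² / 7 = 0.9127
β = Cov / Var = 1.7008 / 0.9127 = 1.8635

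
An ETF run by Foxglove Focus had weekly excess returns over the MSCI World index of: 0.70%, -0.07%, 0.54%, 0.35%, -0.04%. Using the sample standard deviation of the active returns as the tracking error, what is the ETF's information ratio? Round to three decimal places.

0.861

r̄ = (0.7 − 0.07 + 0.54 + 0.35 − 0.04) / 5 = 1.480 / 5 = 0.2960%
Σ(r − r̄)² = 0.4725; sample σ = √(0.4725/4) = 0.3437%
IR = r̄ / tracking error = 0.2960 / 0.3437 = 0.8612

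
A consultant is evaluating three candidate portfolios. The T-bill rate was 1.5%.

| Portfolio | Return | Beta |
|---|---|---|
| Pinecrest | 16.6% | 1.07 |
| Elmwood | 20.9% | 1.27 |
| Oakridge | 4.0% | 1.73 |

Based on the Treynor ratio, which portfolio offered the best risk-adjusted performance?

Elmwood

Pinecrest: Treynor = (16.6% − 1.5%) / 1.07 = 14.112
Elmwood: Treynor = (20.9% − 1.5%) / 1.27 = 15.276
Oakridge: Treynor = (4.0% − 1.5%) / 1.73 = 1.445
Highest: Elmwood (15.276).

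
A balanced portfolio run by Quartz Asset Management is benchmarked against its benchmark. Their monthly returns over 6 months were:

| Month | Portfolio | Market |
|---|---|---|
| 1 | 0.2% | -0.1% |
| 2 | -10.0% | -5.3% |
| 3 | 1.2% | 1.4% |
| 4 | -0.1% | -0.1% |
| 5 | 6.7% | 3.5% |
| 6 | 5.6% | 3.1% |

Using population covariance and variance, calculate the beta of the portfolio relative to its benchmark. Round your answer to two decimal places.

1.85

r̄p = 0.6000%,  r̄m = 0.4167%
Cov = Σ(rp − r̄p)(rm − r̄m) / 6 = 15.6633
Var(rm) = Σ(rm − r̄m)² / 6 = 8.4814
β = Cov / Var = 15.6633 / 8.4814 = 1.8468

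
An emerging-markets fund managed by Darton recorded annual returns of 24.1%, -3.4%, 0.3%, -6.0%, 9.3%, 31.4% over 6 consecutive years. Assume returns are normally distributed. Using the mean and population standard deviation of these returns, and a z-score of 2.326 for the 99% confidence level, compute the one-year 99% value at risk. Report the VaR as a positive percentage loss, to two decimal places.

23.39

Mean return r̄ = 55.70 / 6 = 9.2833%
Σ(r − r̄)² = (24.1 − 9.2833)² + (-3.4 − 9.2833)² + (0.3 − 9.2833)² + … = 1183.8283
population σ = √(1183.8283 / 6) = √197.3047 = 14.0465%
VaR = −(r̄ − z·σ) = −(9.2833 − 2.326 × 14.0465) = −(-23.3889) = 23.3889%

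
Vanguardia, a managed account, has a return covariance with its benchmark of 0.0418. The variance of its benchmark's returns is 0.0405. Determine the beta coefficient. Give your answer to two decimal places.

β = Cov(Rp, Rm) / Var(Rm) = 0.0418 / 0.0405 = 1.0321

1.03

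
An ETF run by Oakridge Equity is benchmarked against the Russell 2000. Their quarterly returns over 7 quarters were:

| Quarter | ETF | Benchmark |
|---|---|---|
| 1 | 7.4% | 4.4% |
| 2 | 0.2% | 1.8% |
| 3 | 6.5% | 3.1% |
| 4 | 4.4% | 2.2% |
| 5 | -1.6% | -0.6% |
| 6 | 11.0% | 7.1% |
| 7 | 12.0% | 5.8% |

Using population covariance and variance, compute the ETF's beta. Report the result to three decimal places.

r̄p = 5.7000%,  r̄m = 3.4000%
Cov = Σ(rp − r̄p)(rm − r̄m) / 7 = 10.8214
Var(rm) = Σ(rm − r̄m)² / 7 = 5.7914
β = Cov / Var = 10.8214 / 5.7914 = 1.8685

1.869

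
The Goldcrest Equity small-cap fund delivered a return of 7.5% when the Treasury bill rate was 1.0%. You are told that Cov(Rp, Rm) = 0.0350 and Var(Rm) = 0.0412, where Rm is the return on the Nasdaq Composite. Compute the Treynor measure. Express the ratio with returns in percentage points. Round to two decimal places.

7.65

β = Cov / Var = 0.0350 / 0.0412 = 0.8495
Treynor = (Rp − Rf) / β = (7.5% − 1.0%) / 0.8495 = 6.50 / 0.8495 = 7.6516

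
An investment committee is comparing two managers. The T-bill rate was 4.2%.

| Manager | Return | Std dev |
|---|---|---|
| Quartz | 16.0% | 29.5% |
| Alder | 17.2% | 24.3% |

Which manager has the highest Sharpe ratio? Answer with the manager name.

Alder

Quartz: Sharpe ratio = (16.0% − 4.2%) / 29.5% = 0.400
Alder: Sharpe ratio = (17.2% − 4.2%) / 24.3% = 0.535
Highest: Alder (0.535).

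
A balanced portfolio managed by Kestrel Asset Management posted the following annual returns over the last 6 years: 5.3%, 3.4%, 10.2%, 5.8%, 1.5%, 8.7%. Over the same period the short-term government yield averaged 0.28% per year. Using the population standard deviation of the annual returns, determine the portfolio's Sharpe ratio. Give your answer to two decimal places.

1.88

Mean return μ = 34.90 / 6 = 5.8167%
Σ(r − μ)² = 52.2683; population σ = √(52.2683/6) = 2.9515%
Sharpe = (μ − rf) / σ = (5.8167 − 0.28) / 2.9515 = 5.5367 / 2.9515 = 1.8759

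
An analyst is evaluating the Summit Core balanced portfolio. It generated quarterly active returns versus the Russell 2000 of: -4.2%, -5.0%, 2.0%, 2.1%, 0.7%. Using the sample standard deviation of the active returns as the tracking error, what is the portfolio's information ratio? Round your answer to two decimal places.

-0.25

r̄ = (-4.2 − 5 + 2 + 2.1 + 0.7) / 5 = -0.8800%
Sample std dev = √[47.6680 / 4] = 3.4521%
IR = r̄ / tracking error = -0.8800 / 3.4521 = -0.2549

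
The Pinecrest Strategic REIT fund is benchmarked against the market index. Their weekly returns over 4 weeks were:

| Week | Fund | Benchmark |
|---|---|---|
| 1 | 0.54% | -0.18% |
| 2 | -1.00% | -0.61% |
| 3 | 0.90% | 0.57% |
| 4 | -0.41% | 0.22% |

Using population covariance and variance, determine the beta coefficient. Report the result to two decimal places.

r̄p = 0.0075%,  r̄m = 0.0000%
Cov = Σ(rp − r̄p)(rm − r̄m) / 4 = 0.2339
Var(rm) = Σ(rm − r̄m)² / 4 = 0.1945
β = Cov / Var = 0.2339 / 0.1945 = 1.2026

1.20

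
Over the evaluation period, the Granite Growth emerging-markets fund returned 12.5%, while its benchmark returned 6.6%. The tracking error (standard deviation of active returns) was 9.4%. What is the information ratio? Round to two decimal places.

0.63

IR = (Rp − Rb) / TE = (12.5% − 6.6%) / 9.4% = 5.90% / 9.4% = 0.6277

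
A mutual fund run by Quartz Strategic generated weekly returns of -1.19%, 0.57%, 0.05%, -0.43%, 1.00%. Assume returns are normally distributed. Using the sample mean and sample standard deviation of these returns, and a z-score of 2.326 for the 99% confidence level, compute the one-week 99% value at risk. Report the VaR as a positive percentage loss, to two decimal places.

1.99

Mean return r̄ = 0.000 / 5 = 0.0000%
Sample σ = √[Σ(r − r̄)² / 4] = √[2.9284 / 4] = √0.7321 = 0.8556%
VaR = −(r̄ − z·σ) = −(0.0000 − 2.326 × 0.8556) = −(-1.9901) = 1.9901%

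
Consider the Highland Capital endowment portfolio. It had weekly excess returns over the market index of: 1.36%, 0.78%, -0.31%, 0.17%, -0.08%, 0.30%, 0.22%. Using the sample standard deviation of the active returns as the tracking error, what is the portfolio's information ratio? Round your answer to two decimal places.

0.62

r̄ = (1.36 + 0.78 − 0.31 + 0.17 − 0.08 + 0.3 + 0.22) / 7 = 2.440 / 7 = 0.3486%
Σ(r − r̄)² = 1.8773; sample σ = √(1.8773/6) = 0.5594%
IR = r̄ / tracking error = 0.3486 / 0.5594 = 0.6232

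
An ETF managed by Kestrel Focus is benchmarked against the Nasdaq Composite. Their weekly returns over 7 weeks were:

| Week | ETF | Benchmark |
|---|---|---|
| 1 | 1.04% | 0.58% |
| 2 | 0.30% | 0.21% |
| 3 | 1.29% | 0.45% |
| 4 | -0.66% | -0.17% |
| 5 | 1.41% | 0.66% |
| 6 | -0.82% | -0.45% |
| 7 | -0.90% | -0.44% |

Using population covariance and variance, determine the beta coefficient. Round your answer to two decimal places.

2.13

r̄p = 0.2371%,  r̄m = 0.1200%
Cov = Σ(rp − r̄p)(rm − r̄m) / 7 = 0.4079
Var(rm) = Σ(rm − r̄m)² / 7 = 0.1918
β = Cov / Var = 0.4079 / 0.1918 = 2.1267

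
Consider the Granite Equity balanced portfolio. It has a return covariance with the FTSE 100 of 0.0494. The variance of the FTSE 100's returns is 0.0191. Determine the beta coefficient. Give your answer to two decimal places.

β = Cov(Rp, Rm) / Var(Rm) = 0.0494 / 0.0191 = 2.5864

2.59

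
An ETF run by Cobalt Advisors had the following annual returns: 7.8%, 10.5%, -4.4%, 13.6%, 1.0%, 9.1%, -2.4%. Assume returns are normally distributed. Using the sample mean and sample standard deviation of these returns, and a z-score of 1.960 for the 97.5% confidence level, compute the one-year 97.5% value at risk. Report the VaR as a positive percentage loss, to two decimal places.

r̄ = (7.8 + 10.5 − 4.4 + 13.6 + 1 + 9.1 − 2.4) / 7 = 35.20 / 7 = 5.0286%
Σ(r − r̄)² = 287.9743; sample σ = √(287.9743/6) = 6.9279%
VaR = −(r̄ − z·σ) = −(5.0286 − 1.960 × 6.9279) = −(-8.5501) = 8.5501%

8.55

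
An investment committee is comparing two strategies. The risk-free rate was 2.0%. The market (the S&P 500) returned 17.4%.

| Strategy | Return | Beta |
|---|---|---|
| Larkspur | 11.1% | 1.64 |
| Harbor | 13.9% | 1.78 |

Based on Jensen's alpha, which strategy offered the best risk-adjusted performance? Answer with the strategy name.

Larkspur: α = 11.1% − [2.0% + 1.64 × (17.4% − 2.0%)] = -16.156
Harbor: α = 13.9% − [2.0% + 1.78 × (17.4% − 2.0%)] = -15.512
Highest: Harbor (-15.512).

Harbor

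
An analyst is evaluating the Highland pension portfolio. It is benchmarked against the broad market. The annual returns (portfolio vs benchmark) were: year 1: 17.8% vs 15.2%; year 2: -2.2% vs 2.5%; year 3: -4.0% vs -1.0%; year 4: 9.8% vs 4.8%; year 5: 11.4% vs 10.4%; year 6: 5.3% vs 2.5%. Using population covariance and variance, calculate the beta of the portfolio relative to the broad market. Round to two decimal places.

1.29

r̄p = 6.3500%,  r̄m = 5.7333%
Cov = Σ(rp − r̄p)(rm − r̄m) / 6 = 38.2450
Var(rm) = Σ(rm − r̄m)² / 6 = 29.7522
β = Cov / Var = 38.2450 / 29.7522 = 1.2855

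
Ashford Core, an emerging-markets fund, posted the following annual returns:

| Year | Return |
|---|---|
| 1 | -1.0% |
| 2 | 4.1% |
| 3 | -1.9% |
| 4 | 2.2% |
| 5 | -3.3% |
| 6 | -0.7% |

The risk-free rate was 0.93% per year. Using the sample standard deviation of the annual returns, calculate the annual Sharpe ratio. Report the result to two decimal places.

-0.38

r̄ = (-1 + 4.1 − 1.9 + 2.2 − 3.3 − 0.7) / 6 = -0.1000%
Σ(r − r̄)² = (-1 − (-0.1000))² + (4.1 − (-0.1000))² + (-1.9 − (-0.1000))² + … = 37.5800
sample σ = √(37.5800 / 5) = √7.5160 = 2.7415%
Sharpe = (r̄ − rf) / σ = (-0.1000 − 0.93) / 2.7415 = -1.0300 / 2.7415 = -0.3757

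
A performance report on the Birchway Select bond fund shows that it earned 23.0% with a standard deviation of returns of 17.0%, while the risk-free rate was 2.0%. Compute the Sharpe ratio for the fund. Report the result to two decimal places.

1.24

Sharpe = (Rp − Rf) / σp = (23.0% − 2.0%) / 17.0% = 21.00% / 17.0% = 1.2353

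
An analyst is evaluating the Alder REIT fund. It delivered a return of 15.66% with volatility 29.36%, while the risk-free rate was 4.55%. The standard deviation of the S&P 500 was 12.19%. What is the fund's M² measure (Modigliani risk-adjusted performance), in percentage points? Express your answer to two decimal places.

Sharpe = (Rp − Rf) / σp = (15.66% − 4.55%) / 29.36% = 0.3784
M² = Rf + Sharpe × σm = 4.55% + 0.3784 × 12.19% = 9.1627%

9.16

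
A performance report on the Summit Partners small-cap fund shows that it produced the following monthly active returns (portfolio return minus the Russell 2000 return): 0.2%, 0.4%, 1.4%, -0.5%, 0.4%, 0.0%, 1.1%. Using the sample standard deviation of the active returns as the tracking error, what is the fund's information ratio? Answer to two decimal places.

r̄ = (0.2 + 0.4 + 1.4 − 0.5 + 0.4 + 0 + 1.1) / 7 = 3.00 / 7 = 0.4286%
Sample σ = √[Σ(r − r̄)² / 6] = √[2.4943 / 6] = √0.4157 = 0.6447%
IR = r̄ / tracking error = 0.4286 / 0.6447 = 0.6648

0.66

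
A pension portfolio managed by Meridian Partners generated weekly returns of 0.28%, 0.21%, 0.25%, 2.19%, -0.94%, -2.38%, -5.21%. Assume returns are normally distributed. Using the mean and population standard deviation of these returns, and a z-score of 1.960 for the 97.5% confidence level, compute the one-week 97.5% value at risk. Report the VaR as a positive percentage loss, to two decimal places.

5.13

μ = (0.28 + 0.21 + 0.25 + 2.19 − 0.94 − 2.38 − 5.21) / 7 = -0.8000%
Σ(r − μ)² = 34.1932; population σ = √(34.1932/7) = 2.2101%
VaR = −(μ − z·σ) = −(-0.8000 − 1.960 × 2.2101) = −(-5.1318) = 5.1318%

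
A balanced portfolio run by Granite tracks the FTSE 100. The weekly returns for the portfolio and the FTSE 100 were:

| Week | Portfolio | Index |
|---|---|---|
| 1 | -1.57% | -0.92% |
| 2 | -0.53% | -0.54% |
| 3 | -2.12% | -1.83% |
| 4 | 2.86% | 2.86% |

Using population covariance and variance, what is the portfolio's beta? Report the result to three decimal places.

r̄p = -0.3400%,  r̄m = -0.1075%
Cov = Σ(rp − r̄p)(rm − r̄m) / 4 = 3.4109
Var(rm) = Σ(rm − r̄m)² / 4 = 3.1551
β = Cov / Var = 3.4109 / 3.1551 = 1.0811

1.081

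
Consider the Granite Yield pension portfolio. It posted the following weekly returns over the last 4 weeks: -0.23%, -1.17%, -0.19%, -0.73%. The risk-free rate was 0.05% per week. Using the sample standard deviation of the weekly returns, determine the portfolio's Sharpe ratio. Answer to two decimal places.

-1.36

r̄ = (-0.23 − 1.17 − 0.19 − 0.73) / 4 = -0.5800%
Σ(r − r̄)² = (-0.23 − (-0.5800))² + (-1.17 − (-0.5800))² + … = 0.6452
σ = √[0.6452 / 3] = 0.4638%
Sharpe = (r̄ − rf) / σ = (-0.5800 − 0.05) / 0.4638 = -0.6300 / 0.4638 = -1.3583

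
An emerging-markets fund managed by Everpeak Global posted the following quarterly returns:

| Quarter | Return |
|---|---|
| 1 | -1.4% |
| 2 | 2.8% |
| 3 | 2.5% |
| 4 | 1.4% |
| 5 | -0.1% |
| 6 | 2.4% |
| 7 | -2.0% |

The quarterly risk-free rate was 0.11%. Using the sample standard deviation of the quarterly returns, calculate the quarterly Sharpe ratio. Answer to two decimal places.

μ = (-1.4 + 2.8 + 2.5 + 1.4 − 0.1 + 2.4 − 2) / 7 = 0.8000%
Sample σ = √[Σ(r − μ)² / 6] = √[23.3000 / 6] = √3.8833 = 1.9706%
Sharpe = (μ − rf) / σ = (0.8000 − 0.11) / 1.9706 = 0.6900 / 1.9706 = 0.3501

0.35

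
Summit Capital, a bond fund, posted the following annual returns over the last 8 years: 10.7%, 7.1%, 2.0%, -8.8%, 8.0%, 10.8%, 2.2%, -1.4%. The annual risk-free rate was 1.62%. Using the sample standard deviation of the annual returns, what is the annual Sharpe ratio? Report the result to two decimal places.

r̄ = (10.7 + 7.1 + 2 − 8.8 + 8 + 10.8 + 2.2 − 1.4) / 8 = 3.8250%
Σ(r − r̄)² = 316.7350; sample σ = √(316.7350/7) = 6.7267%
Sharpe = (r̄ − rf) / σ = (3.8250 − 1.62) / 6.7267 = 2.2050 / 6.7267 = 0.3278

0.33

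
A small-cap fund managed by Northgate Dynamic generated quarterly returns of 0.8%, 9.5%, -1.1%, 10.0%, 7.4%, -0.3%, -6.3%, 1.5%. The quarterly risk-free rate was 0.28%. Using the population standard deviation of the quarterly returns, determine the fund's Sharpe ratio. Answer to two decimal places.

Mean return μ = 21.50 / 8 = 2.6875%
Population σ = √[Σ(r − μ)² / 8] = √[231.1088 / 8] = √28.8886 = 5.3748%
Sharpe = (μ − rf) / σ = (2.6875 − 0.28) / 5.3748 = 2.4075 / 5.3748 = 0.4479

0.45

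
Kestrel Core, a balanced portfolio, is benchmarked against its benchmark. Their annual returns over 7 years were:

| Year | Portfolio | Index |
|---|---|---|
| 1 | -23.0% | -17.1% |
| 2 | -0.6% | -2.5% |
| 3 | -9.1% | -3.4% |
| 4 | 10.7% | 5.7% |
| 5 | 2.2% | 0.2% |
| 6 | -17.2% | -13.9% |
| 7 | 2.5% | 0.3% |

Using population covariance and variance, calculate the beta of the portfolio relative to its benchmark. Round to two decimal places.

r̄p = -4.9286%,  r̄m = -4.3857%
Cov = Σ(rp − r̄p)(rm − r̄m) / 7 = 82.2418
Var(rm) = Σ(rm − r̄m)² / 7 = 57.3441
β = Cov / Var = 82.2418 / 57.3441 = 1.4342

1.43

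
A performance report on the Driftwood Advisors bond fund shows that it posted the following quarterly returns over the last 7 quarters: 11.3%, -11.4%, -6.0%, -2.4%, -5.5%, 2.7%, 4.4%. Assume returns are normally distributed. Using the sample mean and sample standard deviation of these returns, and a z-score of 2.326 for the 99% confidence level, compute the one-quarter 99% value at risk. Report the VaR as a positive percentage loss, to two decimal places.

Mean return μ = -6.90 / 7 = -0.9857%
Σ(r − μ)² = (11.3 − (-0.9857))² + (-11.4 − (-0.9857))² + … = 349.5086
sample σ = √(349.5086 / 6) = √58.2514 = 7.6323%
VaR = −(μ − z·σ) = −(-0.9857 − 2.326 × 7.6323) = −(-18.7384) = 18.7384%

18.74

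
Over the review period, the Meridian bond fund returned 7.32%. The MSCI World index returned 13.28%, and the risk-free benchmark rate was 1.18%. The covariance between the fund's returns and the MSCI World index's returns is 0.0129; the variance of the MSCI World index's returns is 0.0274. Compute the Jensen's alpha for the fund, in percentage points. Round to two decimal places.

0.44

β = Cov / Var = 0.0129 / 0.0274 = 0.4708
E[R] = Rf + β(Rm − Rf) = 1.18% + 0.4708 × (13.28% − 1.18%) = 6.8767%
α = Rp − E[R] = 7.32% − 6.8767% = 0.4433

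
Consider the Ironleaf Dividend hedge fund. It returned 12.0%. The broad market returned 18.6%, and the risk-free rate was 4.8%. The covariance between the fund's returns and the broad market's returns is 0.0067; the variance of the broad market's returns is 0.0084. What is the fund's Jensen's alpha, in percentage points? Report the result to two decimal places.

-3.81

β = Cov / Var = 0.0067 / 0.0084 = 0.7976
E[R] = Rf + β(Rm − Rf) = 4.8% + 0.7976 × (18.6% − 4.8%) = 15.8069%
α = Rp − E[R] = 12.0% − 15.8069% = -3.8069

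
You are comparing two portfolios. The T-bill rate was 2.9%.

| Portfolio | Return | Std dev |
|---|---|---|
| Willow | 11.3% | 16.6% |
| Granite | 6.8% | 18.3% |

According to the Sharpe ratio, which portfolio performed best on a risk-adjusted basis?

Willow

Willow: Sharpe ratio = (11.3% − 2.9%) / 16.6% = 0.506
Granite: Sharpe ratio = (6.8% − 2.9%) / 18.3% = 0.213
Highest: Willow (0.506).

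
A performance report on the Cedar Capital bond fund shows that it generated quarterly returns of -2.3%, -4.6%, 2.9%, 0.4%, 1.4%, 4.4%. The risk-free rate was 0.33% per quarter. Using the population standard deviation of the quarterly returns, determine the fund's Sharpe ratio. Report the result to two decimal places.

0.01

r̄ = (-2.3 − 4.6 + 2.9 + 0.4 + 1.4 + 4.4) / 6 = 0.3667%
Population std dev = √[55.5333 / 6] = 3.0423%
Sharpe = (r̄ − rf) / σ = (0.3667 − 0.33) / 3.0423 = 0.0367 / 3.0423 = 0.0121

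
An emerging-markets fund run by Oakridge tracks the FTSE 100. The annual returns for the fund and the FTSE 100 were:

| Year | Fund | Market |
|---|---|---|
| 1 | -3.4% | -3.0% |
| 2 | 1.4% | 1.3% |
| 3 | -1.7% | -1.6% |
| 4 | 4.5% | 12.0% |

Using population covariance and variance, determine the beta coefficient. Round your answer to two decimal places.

0.48

r̄p = 0.2000%,  r̄m = 2.1750%
Cov = Σ(rp − r̄p)(rm − r̄m) / 4 = 16.7500
Var(rm) = Σ(rm − r̄m)² / 4 = 34.5819
β = Cov / Var = 16.7500 / 34.5819 = 0.4844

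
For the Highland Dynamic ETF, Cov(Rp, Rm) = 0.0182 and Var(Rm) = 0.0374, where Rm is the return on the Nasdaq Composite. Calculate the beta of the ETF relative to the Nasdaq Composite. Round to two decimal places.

β = Cov(Rp, Rm) / Var(Rm) = 0.0182 / 0.0374 = 0.4866

0.49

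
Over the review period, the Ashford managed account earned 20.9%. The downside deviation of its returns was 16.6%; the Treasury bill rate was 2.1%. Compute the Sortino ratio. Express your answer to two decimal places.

1.13

Sortino = (Rp − Rf) / σd = (20.9% − 2.1%) / 16.6% = 18.80% / 16.6% = 1.1325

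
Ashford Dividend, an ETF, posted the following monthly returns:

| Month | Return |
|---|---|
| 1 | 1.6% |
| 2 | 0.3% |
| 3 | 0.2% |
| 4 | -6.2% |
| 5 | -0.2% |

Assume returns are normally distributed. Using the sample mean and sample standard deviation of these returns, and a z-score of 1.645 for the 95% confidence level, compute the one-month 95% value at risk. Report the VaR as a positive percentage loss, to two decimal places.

Mean return r̄ = -4.30 / 5 = -0.8600%
Σ(r − r̄)² = (1.6 − (-0.8600))² + (0.3 − (-0.8600))² + (0.2 − (-0.8600))² + … = 37.4720
σ = √[37.4720 / 4] = 3.0607%
VaR = −(r̄ − z·σ) = −(-0.8600 − 1.645 × 3.0607) = −(-5.8949) = 5.8949%

5.89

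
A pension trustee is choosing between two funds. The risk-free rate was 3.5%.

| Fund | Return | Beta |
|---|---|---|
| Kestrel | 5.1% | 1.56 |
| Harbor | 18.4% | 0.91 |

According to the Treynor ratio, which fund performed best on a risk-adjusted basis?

Kestrel: Treynor = (5.1% − 3.5%) / 1.56 = 1.026
Harbor: Treynor = (18.4% − 3.5%) / 0.91 = 16.374
Highest: Harbor (16.374).

Harbor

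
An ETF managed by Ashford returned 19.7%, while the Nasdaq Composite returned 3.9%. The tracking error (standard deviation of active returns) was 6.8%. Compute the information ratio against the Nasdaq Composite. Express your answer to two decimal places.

IR = (Rp − Rb) / TE = (19.7% − 3.9%) / 6.8% = 15.80% / 6.8% = 2.3235

2.32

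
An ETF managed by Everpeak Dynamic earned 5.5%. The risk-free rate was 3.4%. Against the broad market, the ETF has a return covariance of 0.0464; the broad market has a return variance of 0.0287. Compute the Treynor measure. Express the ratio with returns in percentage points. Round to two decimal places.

1.30

β = Cov / Var = 0.0464 / 0.0287 = 1.6167
Treynor = (Rp − Rf) / β = (5.5% − 3.4%) / 1.6167 = 2.10 / 1.6167 = 1.2989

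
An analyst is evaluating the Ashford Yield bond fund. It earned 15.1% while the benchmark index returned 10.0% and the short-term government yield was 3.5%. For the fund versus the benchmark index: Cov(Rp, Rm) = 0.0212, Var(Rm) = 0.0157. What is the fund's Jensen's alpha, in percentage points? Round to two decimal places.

β = Cov / Var = 0.0212 / 0.0157 = 1.3503
E[R] = Rf + β(Rm − Rf) = 3.5% + 1.3503 × (10.0% − 3.5%) = 12.2770%
α = Rp − E[R] = 15.1% − 12.2770% = 2.8230

2.82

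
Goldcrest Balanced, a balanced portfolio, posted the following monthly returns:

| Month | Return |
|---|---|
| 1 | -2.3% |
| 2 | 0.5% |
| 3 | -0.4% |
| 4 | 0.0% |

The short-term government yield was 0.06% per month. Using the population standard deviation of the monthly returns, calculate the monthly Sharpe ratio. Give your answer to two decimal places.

-0.58

r̄ = (-2.3 + 0.5 − 0.4 + 0) / 4 = -0.5500%
Population std dev = √[4.4900 / 4] = 1.0595%
Sharpe = (r̄ − rf) / σ = (-0.5500 − 0.06) / 1.0595 = -0.6100 / 1.0595 = -0.5757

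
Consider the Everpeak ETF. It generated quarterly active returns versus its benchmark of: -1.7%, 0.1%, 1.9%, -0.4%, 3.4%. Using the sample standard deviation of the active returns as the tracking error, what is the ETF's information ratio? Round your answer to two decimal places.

0.33

r̄ = (-1.7 + 0.1 + 1.9 − 0.4 + 3.4) / 5 = 3.30 / 5 = 0.6600%
Sample std dev = √[16.0520 / 4] = 2.0032%
IR = r̄ / tracking error = 0.6600 / 2.0032 = 0.3295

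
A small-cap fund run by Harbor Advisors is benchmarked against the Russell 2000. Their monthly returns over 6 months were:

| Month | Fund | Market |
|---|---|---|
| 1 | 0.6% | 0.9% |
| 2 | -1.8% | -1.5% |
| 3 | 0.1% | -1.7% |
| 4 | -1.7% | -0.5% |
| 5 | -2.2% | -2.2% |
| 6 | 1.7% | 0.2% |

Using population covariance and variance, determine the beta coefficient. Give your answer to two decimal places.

r̄p = -0.5500%,  r̄m = -0.8000%
Cov = Σ(rp − r̄p)(rm − r̄m) / 6 = 1.0767
Var(rm) = Σ(rm − r̄m)² / 6 = 1.2067
β = Cov / Var = 1.0767 / 1.2067 = 0.8923

0.89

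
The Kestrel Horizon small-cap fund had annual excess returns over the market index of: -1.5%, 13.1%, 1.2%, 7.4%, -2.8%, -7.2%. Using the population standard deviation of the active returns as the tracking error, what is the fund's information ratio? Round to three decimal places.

0.252

μ = (-1.5 + 13.1 + 1.2 + 7.4 − 2.8 − 7.2) / 6 = 10.20 / 6 = 1.7000%
Σ(r − μ)² = (-1.5 − 1.7000)² + (13.1 − 1.7000)² + (1.2 − 1.7000)² + … = 272.4000
population σ = √(272.4000 / 6) = √45.4000 = 6.7380%
IR = μ / tracking error = 1.7000 / 6.7380 = 0.2523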